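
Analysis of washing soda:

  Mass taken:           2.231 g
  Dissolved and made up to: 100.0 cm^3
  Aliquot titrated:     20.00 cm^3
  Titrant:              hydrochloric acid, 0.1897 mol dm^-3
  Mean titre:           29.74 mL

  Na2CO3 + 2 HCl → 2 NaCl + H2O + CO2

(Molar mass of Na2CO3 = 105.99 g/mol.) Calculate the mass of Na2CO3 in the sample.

1.495 g

n(HCl) per titration = 0.02974 × 0.1897 = 5.642 × 10^-3 mol
From the 1:2 ratio, n(Na2CO3) in each aliquot = 1/2 × 5.642 × 10^-3 = 2.821 × 10^-3 mol
n(Na2CO3) in the whole flask = 2.821 × 10^-3 × 100.0/20.00 = 0.01410 mol
mass of Na2CO3 = 0.01410 × 105.99 = 1.495 g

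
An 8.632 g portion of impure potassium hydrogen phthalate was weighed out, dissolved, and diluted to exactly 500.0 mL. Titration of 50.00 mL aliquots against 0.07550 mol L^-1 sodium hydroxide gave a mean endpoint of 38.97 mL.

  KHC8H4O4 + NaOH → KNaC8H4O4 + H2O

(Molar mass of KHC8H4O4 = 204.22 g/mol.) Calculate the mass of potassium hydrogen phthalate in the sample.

6.009 g

n(NaOH) per titration = 0.03897 × 0.07550 = 2.942 × 10^-3 mol
n(KHC8H4O4) in each aliquot = 2.942 × 10^-3 mol (1:1 ratio)
n(KHC8H4O4) in the whole flask = 2.942 × 10^-3 × 500.0/50.00 = 0.02942 mol
mass of KHC8H4O4 = 0.02942 × 204.22 = 6.009 g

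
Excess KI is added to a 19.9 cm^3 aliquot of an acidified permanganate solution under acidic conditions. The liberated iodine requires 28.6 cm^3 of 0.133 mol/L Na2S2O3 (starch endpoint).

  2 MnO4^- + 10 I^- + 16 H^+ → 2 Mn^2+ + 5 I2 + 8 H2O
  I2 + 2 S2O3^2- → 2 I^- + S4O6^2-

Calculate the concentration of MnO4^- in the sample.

n(S2O3^2-) = 0.0286 × 0.133 = 3.80 × 10^-3 mol
n(I2) = n(S2O3^2-)/2 = 1.90 × 10^-3 mol
From the 2:5 ratio, n(MnO4^-) in the aliquot = 2/5 × 1.90 × 10^-3 = 7.61 × 10^-4 mol
[MnO4^-] = 7.61 × 10^-4 / 0.0199 = 0.0382 mol/L

0.0382 mol/L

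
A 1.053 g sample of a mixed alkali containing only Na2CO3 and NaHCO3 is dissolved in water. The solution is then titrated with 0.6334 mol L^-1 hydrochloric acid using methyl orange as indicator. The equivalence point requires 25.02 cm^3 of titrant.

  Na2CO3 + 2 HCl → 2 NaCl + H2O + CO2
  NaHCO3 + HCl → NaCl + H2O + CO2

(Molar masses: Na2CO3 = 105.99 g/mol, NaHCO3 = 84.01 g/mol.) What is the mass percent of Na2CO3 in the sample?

45.17 %

n(HCl) = 0.02502 × 0.6334 = 0.01585 mol
Let x = n(Na2CO3), y = n(NaHCO3).
Titrant: 2x + 1y = 0.01585;  mass: 105.99x + 84.01y = 1.053
Solving, x = 4.488 × 10^-3 mol, y = 6.873 × 10^-3 mol
mass of Na2CO3 = 4.488 × 10^-3 × 105.99 = 0.4756 g
% Na2CO3 = 0.4756 / 1.053 × 100 = 45.17 %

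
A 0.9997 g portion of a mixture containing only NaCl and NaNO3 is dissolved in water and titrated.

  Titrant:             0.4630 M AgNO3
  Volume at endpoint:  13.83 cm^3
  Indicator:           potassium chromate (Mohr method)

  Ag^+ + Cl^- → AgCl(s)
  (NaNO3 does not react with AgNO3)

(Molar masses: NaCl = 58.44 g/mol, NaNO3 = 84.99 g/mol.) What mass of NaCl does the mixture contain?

n(AgNO3) = 0.01383 × 0.4630 = 6.403 × 10^-3 mol
Let x = n(NaCl), y = n(NaNO3).
Titrant: 1x = 6.403 × 10^-3;  mass: 58.44x + 84.99y = 0.9997
Solving, x = 6.403 × 10^-3 mol, y = 7.360 × 10^-3 mol
mass of NaCl = 6.403 × 10^-3 × 58.44 = 0.3742 g

0.3742 g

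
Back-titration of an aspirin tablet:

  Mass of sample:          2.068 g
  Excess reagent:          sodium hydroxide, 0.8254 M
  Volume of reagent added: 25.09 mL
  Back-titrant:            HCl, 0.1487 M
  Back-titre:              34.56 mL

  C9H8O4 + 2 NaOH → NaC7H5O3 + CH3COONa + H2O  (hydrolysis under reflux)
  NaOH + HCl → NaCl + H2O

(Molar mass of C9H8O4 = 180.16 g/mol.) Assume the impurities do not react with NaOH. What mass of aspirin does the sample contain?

1.403 g

n(NaOH) added = 0.02509 × 0.8254 = 0.02071 mol
n(HCl) used in back-titration = 0.03456 × 0.1487 = 5.139 × 10^-3 mol
n(NaOH) left over = 5.139 × 10^-3 mol (1:1 ratio)
n(NaOH) consumed by analyte = 0.02071 − 5.139 × 10^-3 = 0.01557 mol
From the 1:2 ratio, n(C9H8O4) = 1/2 × 0.01557 = 7.785 × 10^-3 mol
mass of C9H8O4 = 7.785 × 10^-3 × 180.16 = 1.403 g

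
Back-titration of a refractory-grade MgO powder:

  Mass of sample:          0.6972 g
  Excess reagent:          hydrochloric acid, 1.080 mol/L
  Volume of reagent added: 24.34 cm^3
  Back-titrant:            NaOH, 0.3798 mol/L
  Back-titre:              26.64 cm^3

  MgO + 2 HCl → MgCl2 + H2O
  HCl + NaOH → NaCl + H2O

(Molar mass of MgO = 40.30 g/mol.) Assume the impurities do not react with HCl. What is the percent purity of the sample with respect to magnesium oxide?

n(HCl) added = 0.02434 × 1.080 = 0.02629 mol
n(NaOH) used in back-titration = 0.02664 × 0.3798 = 0.01012 mol
n(HCl) left over = 0.01012 mol (1:1 ratio)
n(HCl) consumed by analyte = 0.02629 − 0.01012 = 0.01617 mol
From the 1:2 ratio, n(MgO) = 1/2 × 0.01617 = 8.085 × 10^-3 mol
mass of MgO = 8.085 × 10^-3 × 40.30 = 0.3258 g
% MgO = 0.3258 / 0.6972 × 100 = 46.73 %

46.73 %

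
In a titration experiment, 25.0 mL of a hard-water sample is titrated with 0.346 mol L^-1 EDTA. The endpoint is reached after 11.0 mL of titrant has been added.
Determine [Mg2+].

0.152 mol/L

Mg^2+ + EDTA^4- → [Mg(EDTA)]^2-
n(EDTA) = 0.0110 L × 0.346 mol/L = 3.81 × 10^-3 mol
n(Mg2+) = 3.81 × 10^-3 mol (1:1 mole ratio)
[Mg2+] = 3.81 × 10^-3 mol / 0.0250 L = 0.152 mol/L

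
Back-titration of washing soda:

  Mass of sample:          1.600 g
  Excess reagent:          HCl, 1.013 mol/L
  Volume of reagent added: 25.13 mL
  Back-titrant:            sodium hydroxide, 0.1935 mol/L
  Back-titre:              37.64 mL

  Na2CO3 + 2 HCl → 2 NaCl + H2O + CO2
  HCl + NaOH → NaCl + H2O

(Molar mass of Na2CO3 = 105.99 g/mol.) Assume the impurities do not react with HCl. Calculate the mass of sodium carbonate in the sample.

n(HCl) added = 0.02513 × 1.013 = 0.02546 mol
n(NaOH) used in back-titration = 0.03764 × 0.1935 = 7.283 × 10^-3 mol
n(HCl) left over = 7.283 × 10^-3 mol (1:1 ratio)
n(HCl) consumed by analyte = 0.02546 − 7.283 × 10^-3 = 0.01817 mol
From the 1:2 ratio, n(Na2CO3) = 1/2 × 0.01817 = 9.087 × 10^-3 mol
mass of Na2CO3 = 9.087 × 10^-3 × 105.99 = 0.9631 g

0.9631 g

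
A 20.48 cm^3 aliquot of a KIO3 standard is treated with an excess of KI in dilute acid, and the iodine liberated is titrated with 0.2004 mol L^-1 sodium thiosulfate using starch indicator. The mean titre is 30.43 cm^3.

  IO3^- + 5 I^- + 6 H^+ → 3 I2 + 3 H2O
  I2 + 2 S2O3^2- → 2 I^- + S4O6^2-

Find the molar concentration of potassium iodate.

n(S2O3^2-) = 0.03043 × 0.2004 = 6.098 × 10^-3 mol
n(I2) = n(S2O3^2-)/2 = 3.049 × 10^-3 mol
From the 1:3 ratio, n(IO3^-) in the aliquot = 1/3 × 3.049 × 10^-3 = 1.016 × 10^-3 mol
[IO3^-] = 1.016 × 10^-3 / 0.02048 = 0.04963 mol/L

0.04963 mol/L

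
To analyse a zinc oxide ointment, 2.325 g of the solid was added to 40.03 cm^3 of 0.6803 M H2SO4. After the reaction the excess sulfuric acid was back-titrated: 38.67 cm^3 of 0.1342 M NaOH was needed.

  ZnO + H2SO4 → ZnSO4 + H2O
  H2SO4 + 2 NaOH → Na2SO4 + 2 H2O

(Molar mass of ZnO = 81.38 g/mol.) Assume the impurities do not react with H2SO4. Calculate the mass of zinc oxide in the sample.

n(H2SO4) added = 0.04003 × 0.6803 = 0.02723 mol
n(NaOH) used in back-titration = 0.03867 × 0.1342 = 5.190 × 10^-3 mol
From the 1:2 ratio, n(H2SO4) left over = 1/2 × 5.190 × 10^-3 = 2.595 × 10^-3 mol
n(H2SO4) consumed by analyte = 0.02723 − 2.595 × 10^-3 = 0.02464 mol
n(ZnO) = 0.02464 mol (1:1 ratio)
mass of ZnO = 0.02464 × 81.38 = 2.005 g

2.005 g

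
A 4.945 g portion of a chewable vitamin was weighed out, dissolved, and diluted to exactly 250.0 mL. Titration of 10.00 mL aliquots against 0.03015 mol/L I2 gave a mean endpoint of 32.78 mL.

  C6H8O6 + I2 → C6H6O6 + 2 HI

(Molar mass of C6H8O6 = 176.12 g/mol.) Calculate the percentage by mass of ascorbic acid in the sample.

88.00 %

n(I2) per titration = 0.03278 × 0.03015 = 9.883 × 10^-4 mol
n(C6H8O6) in each aliquot = 9.883 × 10^-4 mol (1:1 ratio)
n(C6H8O6) in the whole flask = 9.883 × 10^-4 × 250.0/10.00 = 0.02471 mol
mass of C6H8O6 = 0.02471 × 176.12 = 4.352 g
% C6H8O6 = 4.352 / 4.945 × 100 = 88.00 %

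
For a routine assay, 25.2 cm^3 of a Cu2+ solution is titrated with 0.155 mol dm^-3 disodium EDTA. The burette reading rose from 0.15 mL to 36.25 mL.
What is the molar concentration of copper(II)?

Cu^2+ + EDTA^4- → [Cu(EDTA)]^2-
n(EDTA) = 0.0361 L × 0.155 mol/L = 5.60 × 10^-3 mol
n(Cu2+) = 5.60 × 10^-3 mol (1:1 mole ratio)
[Cu2+] = 5.60 × 10^-3 mol / 0.0252 L = 0.222 mol/L

0.222 mol/L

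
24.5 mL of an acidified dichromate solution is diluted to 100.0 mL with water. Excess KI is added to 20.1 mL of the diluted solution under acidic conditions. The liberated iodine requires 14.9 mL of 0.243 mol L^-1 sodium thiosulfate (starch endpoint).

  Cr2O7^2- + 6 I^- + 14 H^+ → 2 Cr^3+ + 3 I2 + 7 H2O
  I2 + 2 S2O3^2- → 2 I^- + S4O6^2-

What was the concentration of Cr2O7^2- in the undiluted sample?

0.123 mol/L

n(S2O3^2-) = 0.0149 × 0.243 = 3.62 × 10^-3 mol
n(I2) = n(S2O3^2-)/2 = 1.81 × 10^-3 mol
From the 1:3 ratio, n(Cr2O7^2-) in the aliquot = 1/3 × 1.81 × 10^-3 = 6.03 × 10^-4 mol
[Cr2O7^2-]_dilute = 6.03 × 10^-4 / 0.0201 = 0.0300 mol/L
[Cr2O7^2-]_original = 0.0300 × 100.0/24.5 = 0.123 mol/L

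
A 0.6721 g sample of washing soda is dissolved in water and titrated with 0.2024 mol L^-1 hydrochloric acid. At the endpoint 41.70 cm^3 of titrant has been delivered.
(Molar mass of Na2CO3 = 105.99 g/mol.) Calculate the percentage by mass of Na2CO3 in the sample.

Na2CO3 + 2 HCl → 2 NaCl + H2O + CO2
n(HCl) = 0.04170 L × 0.2024 mol/L = 8.440 × 10^-3 mol
From the 1:2 ratio, n(Na2CO3) = 1/2 × 8.440 × 10^-3 = 4.220 × 10^-3 mol
mass of Na2CO3 = 4.220 × 10^-3 × 105.99 g/mol = 0.4473 g
% Na2CO3 = 0.4473 / 0.6721 × 100 = 66.55 %

66.55 %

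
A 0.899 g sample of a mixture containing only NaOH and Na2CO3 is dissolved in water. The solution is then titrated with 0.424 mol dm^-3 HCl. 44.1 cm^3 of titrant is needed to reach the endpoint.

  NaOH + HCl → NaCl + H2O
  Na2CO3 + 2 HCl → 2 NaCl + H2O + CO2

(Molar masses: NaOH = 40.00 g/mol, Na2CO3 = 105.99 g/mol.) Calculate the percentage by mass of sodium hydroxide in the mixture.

31.5 %

n(HCl) = 0.0441 × 0.424 = 0.0187 mol
Let x = n(NaOH), y = n(Na2CO3).
Titrant: 1x + 2y = 0.0187;  mass: 40.00x + 105.99y = 0.899
Solving, x = 7.07 × 10^-3 mol, y = 5.81 × 10^-3 mol
mass of NaOH = 7.07 × 10^-3 × 40.00 = 0.283 g
% NaOH = 0.283 / 0.899 × 100 = 31.5 %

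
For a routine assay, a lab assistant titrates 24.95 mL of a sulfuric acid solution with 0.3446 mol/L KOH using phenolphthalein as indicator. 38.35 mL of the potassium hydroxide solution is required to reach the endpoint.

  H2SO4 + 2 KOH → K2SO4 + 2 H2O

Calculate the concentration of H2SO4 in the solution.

n(KOH) = 0.03835 L × 0.3446 mol/L = 0.01322 mol
From the 1:2 mole ratio, n(H2SO4) = 1/2 × 0.01322 = 6.608 × 10^-3 mol
[H2SO4] = 6.608 × 10^-3 mol / 0.02495 L = 0.2648 mol/L

0.2648 mol/L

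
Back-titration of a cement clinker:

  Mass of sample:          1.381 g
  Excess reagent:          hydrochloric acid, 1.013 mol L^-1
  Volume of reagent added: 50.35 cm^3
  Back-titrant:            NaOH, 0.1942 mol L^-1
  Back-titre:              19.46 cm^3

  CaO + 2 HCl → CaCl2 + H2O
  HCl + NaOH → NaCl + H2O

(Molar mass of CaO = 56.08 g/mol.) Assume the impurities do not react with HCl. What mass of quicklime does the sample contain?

1.324 g

n(HCl) added = 0.05035 × 1.013 = 0.05100 mol
n(NaOH) used in back-titration = 0.01946 × 0.1942 = 3.779 × 10^-3 mol
n(HCl) left over = 3.779 × 10^-3 mol (1:1 ratio)
n(HCl) consumed by analyte = 0.05100 − 3.779 × 10^-3 = 0.04723 mol
From the 1:2 ratio, n(CaO) = 1/2 × 0.04723 = 0.02361 mol
mass of CaO = 0.02361 × 56.08 = 1.324 g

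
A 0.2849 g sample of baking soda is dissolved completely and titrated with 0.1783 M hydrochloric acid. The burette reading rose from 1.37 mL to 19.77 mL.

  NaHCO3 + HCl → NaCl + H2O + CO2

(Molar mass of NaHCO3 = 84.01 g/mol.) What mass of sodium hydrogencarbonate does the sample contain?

n(HCl) = 0.01840 L × 0.1783 mol/L = 3.281 × 10^-3 mol
n(NaHCO3) = 3.281 × 10^-3 mol (1:1 ratio)
mass of NaHCO3 = 3.281 × 10^-3 × 84.01 g/mol = 0.2756 g

0.2756 g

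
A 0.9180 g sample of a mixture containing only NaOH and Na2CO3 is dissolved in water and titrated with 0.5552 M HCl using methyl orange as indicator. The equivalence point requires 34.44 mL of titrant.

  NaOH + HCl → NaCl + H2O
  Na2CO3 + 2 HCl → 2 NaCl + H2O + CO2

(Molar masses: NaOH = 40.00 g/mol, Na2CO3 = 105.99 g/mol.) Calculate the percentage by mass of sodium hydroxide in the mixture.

n(HCl) = 0.03444 × 0.5552 = 0.01912 mol
Let x = n(NaOH), y = n(Na2CO3).
Titrant: 1x + 2y = 0.01912;  mass: 40.00x + 105.99y = 0.9180
Solving, x = 7.335 × 10^-3 mol, y = 5.893 × 10^-3 mol
mass of NaOH = 7.335 × 10^-3 × 40.00 = 0.2934 g
% NaOH = 0.2934 / 0.9180 × 100 = 31.96 %

31.96 %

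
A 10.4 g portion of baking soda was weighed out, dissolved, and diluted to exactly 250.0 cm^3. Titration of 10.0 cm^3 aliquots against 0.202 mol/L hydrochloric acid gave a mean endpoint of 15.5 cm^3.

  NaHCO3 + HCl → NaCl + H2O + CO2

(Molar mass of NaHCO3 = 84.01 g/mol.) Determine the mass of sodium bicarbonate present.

n(HCl) per titration = 0.0155 × 0.202 = 3.13 × 10^-3 mol
n(NaHCO3) in each aliquot = 3.13 × 10^-3 mol (1:1 ratio)
n(NaHCO3) in the whole flask = 3.13 × 10^-3 × 250.0/10.0 = 0.0783 mol
mass of NaHCO3 = 0.0783 × 84.01 = 6.58 g

6.58 g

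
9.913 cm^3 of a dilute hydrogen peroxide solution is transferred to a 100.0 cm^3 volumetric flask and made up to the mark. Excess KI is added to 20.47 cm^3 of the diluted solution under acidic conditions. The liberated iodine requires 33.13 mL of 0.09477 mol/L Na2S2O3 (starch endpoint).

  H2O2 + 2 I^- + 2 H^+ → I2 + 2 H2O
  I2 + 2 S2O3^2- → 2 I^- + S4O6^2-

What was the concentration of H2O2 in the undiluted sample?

n(S2O3^2-) = 0.03313 × 0.09477 = 3.140 × 10^-3 mol
n(I2) = n(S2O3^2-)/2 = 1.570 × 10^-3 mol
n(H2O2) in the aliquot = 1.570 × 10^-3 mol (1:1 ratio)
[H2O2]_dilute = 1.570 × 10^-3 / 0.02047 = 0.07669 mol/L
[H2O2]_original = 0.07669 × 100.0/9.913 = 0.7736 mol/L

0.7736 mol/L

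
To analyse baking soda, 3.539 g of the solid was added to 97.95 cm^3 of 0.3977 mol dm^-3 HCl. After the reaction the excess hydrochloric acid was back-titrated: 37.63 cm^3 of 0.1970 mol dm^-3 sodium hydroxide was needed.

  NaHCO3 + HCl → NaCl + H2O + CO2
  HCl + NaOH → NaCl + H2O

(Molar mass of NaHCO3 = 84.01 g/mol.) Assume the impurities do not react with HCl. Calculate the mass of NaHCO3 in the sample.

n(HCl) added = 0.09795 × 0.3977 = 0.03895 mol
n(NaOH) used in back-titration = 0.03763 × 0.1970 = 7.413 × 10^-3 mol
n(HCl) left over = 7.413 × 10^-3 mol (1:1 ratio)
n(HCl) consumed by analyte = 0.03895 − 7.413 × 10^-3 = 0.03154 mol
n(NaHCO3) = 0.03154 mol (1:1 ratio)
mass of NaHCO3 = 0.03154 × 84.01 = 2.650 g

2.650 g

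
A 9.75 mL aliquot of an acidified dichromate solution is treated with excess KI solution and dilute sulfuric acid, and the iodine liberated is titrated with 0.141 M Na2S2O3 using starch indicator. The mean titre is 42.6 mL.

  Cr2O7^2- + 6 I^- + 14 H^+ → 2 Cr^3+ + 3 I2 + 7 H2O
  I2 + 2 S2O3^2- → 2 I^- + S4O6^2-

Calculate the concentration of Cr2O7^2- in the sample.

n(S2O3^2-) = 0.0426 × 0.141 = 6.01 × 10^-3 mol
n(I2) = n(S2O3^2-)/2 = 3.00 × 10^-3 mol
From the 1:3 ratio, n(Cr2O7^2-) in the aliquot = 1/3 × 3.00 × 10^-3 = 1.00 × 10^-3 mol
[Cr2O7^2-] = 1.00 × 10^-3 / 0.00975 = 0.103 mol/L

0.103 M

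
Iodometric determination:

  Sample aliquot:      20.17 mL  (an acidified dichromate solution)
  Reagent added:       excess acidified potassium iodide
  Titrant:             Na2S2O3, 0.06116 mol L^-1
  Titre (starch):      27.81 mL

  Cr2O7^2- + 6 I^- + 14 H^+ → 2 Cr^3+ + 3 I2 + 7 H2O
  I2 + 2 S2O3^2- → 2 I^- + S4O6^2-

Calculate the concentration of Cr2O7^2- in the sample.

n(S2O3^2-) = 0.02781 × 0.06116 = 1.701 × 10^-3 mol
n(I2) = n(S2O3^2-)/2 = 8.504 × 10^-4 mol
From the 1:3 ratio, n(Cr2O7^2-) in the aliquot = 1/3 × 8.504 × 10^-4 = 2.835 × 10^-4 mol
[Cr2O7^2-] = 2.835 × 10^-4 / 0.02017 = 0.01405 mol/L

0.01405 mol/L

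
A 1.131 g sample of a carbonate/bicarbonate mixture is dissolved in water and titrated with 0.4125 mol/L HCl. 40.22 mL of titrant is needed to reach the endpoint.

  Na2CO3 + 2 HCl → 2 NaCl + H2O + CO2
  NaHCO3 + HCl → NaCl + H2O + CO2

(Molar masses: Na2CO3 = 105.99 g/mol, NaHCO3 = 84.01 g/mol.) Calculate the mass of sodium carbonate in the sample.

0.4490 g

n(HCl) = 0.04022 × 0.4125 = 0.01659 mol
Let x = n(Na2CO3), y = n(NaHCO3).
Titrant: 2x + 1y = 0.01659;  mass: 105.99x + 84.01y = 1.131
Solving, x = 4.236 × 10^-3 mol, y = 8.118 × 10^-3 mol
mass of Na2CO3 = 4.236 × 10^-3 × 105.99 = 0.4490 g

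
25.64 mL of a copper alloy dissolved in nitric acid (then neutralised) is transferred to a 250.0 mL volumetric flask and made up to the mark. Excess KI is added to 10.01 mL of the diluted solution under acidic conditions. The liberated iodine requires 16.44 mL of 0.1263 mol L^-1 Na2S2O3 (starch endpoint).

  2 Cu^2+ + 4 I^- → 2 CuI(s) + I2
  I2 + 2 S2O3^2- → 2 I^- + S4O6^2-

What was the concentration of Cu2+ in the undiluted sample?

n(S2O3^2-) = 0.01644 × 0.1263 = 2.076 × 10^-3 mol
n(I2) = n(S2O3^2-)/2 = 1.038 × 10^-3 mol
From the 2:1 ratio, n(Cu2+) in the aliquot = 2/1 × 1.038 × 10^-3 = 2.076 × 10^-3 mol
[Cu2+]_dilute = 2.076 × 10^-3 / 0.01001 = 0.2074 mol/L
[Cu2+]_original = 0.2074 × 250.0/25.64 = 2.023 mol/L

2.023 mol/L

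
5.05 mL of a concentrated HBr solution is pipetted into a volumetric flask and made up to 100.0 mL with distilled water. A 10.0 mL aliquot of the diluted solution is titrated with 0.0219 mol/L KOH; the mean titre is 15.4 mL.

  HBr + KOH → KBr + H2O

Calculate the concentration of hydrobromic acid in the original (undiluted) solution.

0.668 mol/L

n(KOH) = 0.0154 × 0.0219 = 3.37 × 10^-4 mol
n(HBr) in the aliquot = 3.37 × 10^-4 mol (1:1 ratio)
[HBr]_dilute = 3.37 × 10^-4 / 0.0100 = 0.0337 mol/L
Dilution factor = 100.0 / 5.05 = 19.80
[HBr]_stock = 0.0337 × 19.80 = 0.668 mol/L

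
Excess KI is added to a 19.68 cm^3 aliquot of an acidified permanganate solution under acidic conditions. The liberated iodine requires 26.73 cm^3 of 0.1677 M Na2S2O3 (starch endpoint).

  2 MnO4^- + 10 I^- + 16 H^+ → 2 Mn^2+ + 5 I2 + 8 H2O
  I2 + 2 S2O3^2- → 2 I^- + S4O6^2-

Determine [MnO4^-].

n(S2O3^2-) = 0.02673 × 0.1677 = 4.483 × 10^-3 mol
n(I2) = n(S2O3^2-)/2 = 2.241 × 10^-3 mol
From the 2:5 ratio, n(MnO4^-) in the aliquot = 2/5 × 2.241 × 10^-3 = 8.965 × 10^-4 mol
[MnO4^-] = 8.965 × 10^-4 / 0.01968 = 0.04556 mol/L

0.04556 M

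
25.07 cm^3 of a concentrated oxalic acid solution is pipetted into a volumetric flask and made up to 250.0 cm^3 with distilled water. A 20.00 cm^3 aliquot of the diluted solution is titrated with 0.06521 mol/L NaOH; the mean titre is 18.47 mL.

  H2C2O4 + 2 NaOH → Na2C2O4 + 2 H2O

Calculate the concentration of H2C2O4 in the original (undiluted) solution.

n(NaOH) = 0.01847 × 0.06521 = 1.204 × 10^-3 mol
From the 1:2 ratio, n(H2C2O4) in the aliquot = 1/2 × 1.204 × 10^-3 = 6.022 × 10^-4 mol
[H2C2O4]_dilute = 6.022 × 10^-4 / 0.02000 = 0.03011 mol/L
Dilution factor = 250.0 / 25.07 = 9.972
[H2C2O4]_stock = 0.03011 × 9.972 = 0.3003 mol/L

0.3003 mol/L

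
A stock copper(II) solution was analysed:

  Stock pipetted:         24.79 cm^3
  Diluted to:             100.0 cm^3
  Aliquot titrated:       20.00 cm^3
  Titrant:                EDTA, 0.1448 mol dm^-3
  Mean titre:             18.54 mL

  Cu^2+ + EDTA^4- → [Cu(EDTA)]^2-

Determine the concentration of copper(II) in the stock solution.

0.5415 mol/L

n(EDTA) = 0.01854 × 0.1448 = 2.685 × 10^-3 mol
n(Cu2+) in the aliquot = 2.685 × 10^-3 mol (1:1 ratio)
[Cu2+]_dilute = 2.685 × 10^-3 / 0.02000 = 0.1342 mol/L
Dilution factor = 100.0 / 24.79 = 4.034
[Cu2+]_stock = 0.1342 × 4.034 = 0.5415 mol/L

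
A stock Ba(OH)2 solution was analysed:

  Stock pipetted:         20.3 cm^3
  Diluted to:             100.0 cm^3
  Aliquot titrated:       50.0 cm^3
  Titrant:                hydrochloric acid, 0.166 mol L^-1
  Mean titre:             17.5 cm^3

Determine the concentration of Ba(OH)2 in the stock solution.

Ba(OH)2 + 2 HCl → BaCl2 + 2 H2O
n(HCl) = 0.0175 × 0.166 = 2.91 × 10^-3 mol
From the 1:2 ratio, n(Ba(OH)2) in the aliquot = 1/2 × 2.91 × 10^-3 = 1.45 × 10^-3 mol
[Ba(OH)2]_dilute = 1.45 × 10^-3 / 0.0500 = 0.0291 mol/L
Dilution factor = 100.0 / 20.3 = 4.926
[Ba(OH)2]_stock = 0.0291 × 4.926 = 0.143 mol/L

0.143 mol/L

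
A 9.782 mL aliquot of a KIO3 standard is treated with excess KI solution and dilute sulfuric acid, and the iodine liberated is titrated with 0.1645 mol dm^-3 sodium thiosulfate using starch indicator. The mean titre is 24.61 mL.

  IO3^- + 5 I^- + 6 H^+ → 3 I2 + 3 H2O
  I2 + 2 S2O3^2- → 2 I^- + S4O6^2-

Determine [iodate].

n(S2O3^2-) = 0.02461 × 0.1645 = 4.048 × 10^-3 mol
n(I2) = n(S2O3^2-)/2 = 2.024 × 10^-3 mol
From the 1:3 ratio, n(IO3^-) in the aliquot = 1/3 × 2.024 × 10^-3 = 6.747 × 10^-4 mol
[IO3^-] = 6.747 × 10^-4 / 0.009782 = 0.06898 mol/L

0.06898 mol/L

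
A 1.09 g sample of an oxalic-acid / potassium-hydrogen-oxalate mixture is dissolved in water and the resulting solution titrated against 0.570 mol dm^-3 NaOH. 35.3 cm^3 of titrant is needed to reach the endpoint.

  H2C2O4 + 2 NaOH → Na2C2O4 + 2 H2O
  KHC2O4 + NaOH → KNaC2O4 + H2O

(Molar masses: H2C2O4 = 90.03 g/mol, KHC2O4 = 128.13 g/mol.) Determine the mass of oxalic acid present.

0.806 g

n(NaOH) = 0.0353 × 0.570 = 0.0201 mol
Let x = n(H2C2O4), y = n(KHC2O4).
Titrant: 2x + 1y = 0.0201;  mass: 90.03x + 128.13y = 1.09
Solving, x = 8.95 × 10^-3 mol, y = 2.22 × 10^-3 mol
mass of H2C2O4 = 8.95 × 10^-3 × 90.03 = 0.806 g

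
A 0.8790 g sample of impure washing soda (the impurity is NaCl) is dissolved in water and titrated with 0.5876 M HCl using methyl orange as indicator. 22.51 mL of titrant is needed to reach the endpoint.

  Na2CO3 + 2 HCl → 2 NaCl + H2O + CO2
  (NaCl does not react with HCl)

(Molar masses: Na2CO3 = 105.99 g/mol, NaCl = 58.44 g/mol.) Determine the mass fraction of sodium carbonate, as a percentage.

79.74 %

n(HCl) = 0.02251 × 0.5876 = 0.01323 mol
Let x = n(Na2CO3), y = n(NaCl).
Titrant: 2x = 0.01323;  mass: 105.99x + 58.44y = 0.8790
Solving, x = 6.613 × 10^-3 mol, y = 3.047 × 10^-3 mol
mass of Na2CO3 = 6.613 × 10^-3 × 105.99 = 0.7010 g
% Na2CO3 = 0.7010 / 0.8790 × 100 = 79.74 %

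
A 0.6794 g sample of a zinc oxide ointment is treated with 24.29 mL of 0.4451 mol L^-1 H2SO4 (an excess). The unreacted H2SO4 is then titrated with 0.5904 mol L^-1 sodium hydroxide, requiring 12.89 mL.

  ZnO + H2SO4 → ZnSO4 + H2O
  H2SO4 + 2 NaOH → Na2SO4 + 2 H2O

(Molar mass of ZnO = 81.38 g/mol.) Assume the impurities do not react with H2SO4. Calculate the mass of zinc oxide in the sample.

0.5702 g

n(H2SO4) added = 0.02429 × 0.4451 = 0.01081 mol
n(NaOH) used in back-titration = 0.01289 × 0.5904 = 7.610 × 10^-3 mol
From the 1:2 ratio, n(H2SO4) left over = 1/2 × 7.610 × 10^-3 = 3.805 × 10^-3 mol
n(H2SO4) consumed by analyte = 0.01081 − 3.805 × 10^-3 = 7.006 × 10^-3 mol
n(ZnO) = 7.006 × 10^-3 mol (1:1 ratio)
mass of ZnO = 7.006 × 10^-3 × 81.38 = 0.5702 g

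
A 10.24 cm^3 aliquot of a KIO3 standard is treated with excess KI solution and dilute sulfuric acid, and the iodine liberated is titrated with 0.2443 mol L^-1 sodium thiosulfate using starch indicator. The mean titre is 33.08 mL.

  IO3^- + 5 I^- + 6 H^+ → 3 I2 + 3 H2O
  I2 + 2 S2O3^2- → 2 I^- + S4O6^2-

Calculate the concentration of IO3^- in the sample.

n(S2O3^2-) = 0.03308 × 0.2443 = 8.081 × 10^-3 mol
n(I2) = n(S2O3^2-)/2 = 4.041 × 10^-3 mol
From the 1:3 ratio, n(IO3^-) in the aliquot = 1/3 × 4.041 × 10^-3 = 1.347 × 10^-3 mol
[IO3^-] = 1.347 × 10^-3 / 0.01024 = 0.1315 mol/L

0.1315 mol/L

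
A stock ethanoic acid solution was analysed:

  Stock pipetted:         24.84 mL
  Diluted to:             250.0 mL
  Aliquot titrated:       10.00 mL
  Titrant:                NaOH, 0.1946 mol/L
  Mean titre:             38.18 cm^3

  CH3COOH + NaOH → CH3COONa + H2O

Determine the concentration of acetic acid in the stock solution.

7.478 mol/L

n(NaOH) = 0.03818 × 0.1946 = 7.430 × 10^-3 mol
n(CH3COOH) in the aliquot = 7.430 × 10^-3 mol (1:1 ratio)
[CH3COOH]_dilute = 7.430 × 10^-3 / 0.01000 = 0.7430 mol/L
Dilution factor = 250.0 / 24.84 = 10.06
[CH3COOH]_stock = 0.7430 × 10.06 = 7.478 mol/L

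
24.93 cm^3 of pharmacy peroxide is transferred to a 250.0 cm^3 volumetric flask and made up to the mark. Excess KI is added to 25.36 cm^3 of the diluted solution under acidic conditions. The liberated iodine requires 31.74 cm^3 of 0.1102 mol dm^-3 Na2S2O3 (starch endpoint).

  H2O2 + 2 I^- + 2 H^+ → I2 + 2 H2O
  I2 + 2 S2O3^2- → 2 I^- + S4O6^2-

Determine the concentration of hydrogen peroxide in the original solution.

0.6916 mol/L

n(S2O3^2-) = 0.03174 × 0.1102 = 3.498 × 10^-3 mol
n(I2) = n(S2O3^2-)/2 = 1.749 × 10^-3 mol
n(H2O2) in the aliquot = 1.749 × 10^-3 mol (1:1 ratio)
[H2O2]_dilute = 1.749 × 10^-3 / 0.02536 = 0.06896 mol/L
[H2O2]_original = 0.06896 × 250.0/24.93 = 0.6916 mol/L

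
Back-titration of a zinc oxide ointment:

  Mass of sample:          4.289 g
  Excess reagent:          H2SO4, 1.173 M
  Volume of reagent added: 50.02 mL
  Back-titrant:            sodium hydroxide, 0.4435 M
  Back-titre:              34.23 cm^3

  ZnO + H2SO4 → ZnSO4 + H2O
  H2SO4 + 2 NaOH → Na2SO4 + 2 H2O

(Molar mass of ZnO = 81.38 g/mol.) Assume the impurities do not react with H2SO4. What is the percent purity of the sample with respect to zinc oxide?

n(H2SO4) added = 0.05002 × 1.173 = 0.05867 mol
n(NaOH) used in back-titration = 0.03423 × 0.4435 = 0.01518 mol
From the 1:2 ratio, n(H2SO4) left over = 1/2 × 0.01518 = 7.591 × 10^-3 mol
n(H2SO4) consumed by analyte = 0.05867 − 7.591 × 10^-3 = 0.05108 mol
n(ZnO) = 0.05108 mol (1:1 ratio)
mass of ZnO = 0.05108 × 81.38 = 4.157 g
% ZnO = 4.157 / 4.289 × 100 = 96.93 %

96.93 %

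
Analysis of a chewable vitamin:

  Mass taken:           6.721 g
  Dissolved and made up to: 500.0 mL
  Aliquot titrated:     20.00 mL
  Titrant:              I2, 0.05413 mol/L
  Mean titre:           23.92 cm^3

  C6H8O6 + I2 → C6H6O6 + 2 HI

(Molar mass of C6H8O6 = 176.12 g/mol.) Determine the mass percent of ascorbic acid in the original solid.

n(I2) per titration = 0.02392 × 0.05413 = 1.295 × 10^-3 mol
n(C6H8O6) in each aliquot = 1.295 × 10^-3 mol (1:1 ratio)
n(C6H8O6) in the whole flask = 1.295 × 10^-3 × 500.0/20.00 = 0.03237 mol
mass of C6H8O6 = 0.03237 × 176.12 = 5.701 g
% C6H8O6 = 5.701 / 6.721 × 100 = 84.82 %

84.82 %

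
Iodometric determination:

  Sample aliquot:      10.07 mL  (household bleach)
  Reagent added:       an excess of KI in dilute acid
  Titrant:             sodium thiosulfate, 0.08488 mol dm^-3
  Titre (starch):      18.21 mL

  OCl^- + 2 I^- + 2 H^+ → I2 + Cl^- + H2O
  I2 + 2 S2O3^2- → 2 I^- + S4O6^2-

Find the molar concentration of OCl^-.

n(S2O3^2-) = 0.01821 × 0.08488 = 1.546 × 10^-3 mol
n(I2) = n(S2O3^2-)/2 = 7.728 × 10^-4 mol
n(OCl^-) in the aliquot = 7.728 × 10^-4 mol (1:1 ratio)
[OCl^-] = 7.728 × 10^-4 / 0.01007 = 0.07675 mol/L

0.07675 mol/L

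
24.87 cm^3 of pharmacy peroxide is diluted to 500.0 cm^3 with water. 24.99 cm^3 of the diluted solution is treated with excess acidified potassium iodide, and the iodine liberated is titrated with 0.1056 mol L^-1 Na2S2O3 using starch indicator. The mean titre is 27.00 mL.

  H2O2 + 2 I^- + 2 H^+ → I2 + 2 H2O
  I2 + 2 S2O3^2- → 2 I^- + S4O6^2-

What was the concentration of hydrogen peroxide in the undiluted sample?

n(S2O3^2-) = 0.02700 × 0.1056 = 2.851 × 10^-3 mol
n(I2) = n(S2O3^2-)/2 = 1.426 × 10^-3 mol
n(H2O2) in the aliquot = 1.426 × 10^-3 mol (1:1 ratio)
[H2O2]_dilute = 1.426 × 10^-3 / 0.02499 = 0.05705 mol/L
[H2O2]_original = 0.05705 × 500.0/24.87 = 1.147 mol/L

1.147 mol/L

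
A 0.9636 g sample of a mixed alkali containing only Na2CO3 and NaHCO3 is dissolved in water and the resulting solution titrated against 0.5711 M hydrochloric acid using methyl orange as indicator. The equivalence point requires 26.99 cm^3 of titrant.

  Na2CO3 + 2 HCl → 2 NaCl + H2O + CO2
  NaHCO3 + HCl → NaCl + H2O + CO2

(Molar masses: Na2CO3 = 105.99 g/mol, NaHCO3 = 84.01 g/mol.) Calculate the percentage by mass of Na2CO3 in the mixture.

58.75 %

n(HCl) = 0.02699 × 0.5711 = 0.01541 mol
Let x = n(Na2CO3), y = n(NaHCO3).
Titrant: 2x + 1y = 0.01541;  mass: 105.99x + 84.01y = 0.9636
Solving, x = 5.341 × 10^-3 mol, y = 4.731 × 10^-3 mol
mass of Na2CO3 = 5.341 × 10^-3 × 105.99 = 0.5661 g
% Na2CO3 = 0.5661 / 0.9636 × 100 = 58.75 %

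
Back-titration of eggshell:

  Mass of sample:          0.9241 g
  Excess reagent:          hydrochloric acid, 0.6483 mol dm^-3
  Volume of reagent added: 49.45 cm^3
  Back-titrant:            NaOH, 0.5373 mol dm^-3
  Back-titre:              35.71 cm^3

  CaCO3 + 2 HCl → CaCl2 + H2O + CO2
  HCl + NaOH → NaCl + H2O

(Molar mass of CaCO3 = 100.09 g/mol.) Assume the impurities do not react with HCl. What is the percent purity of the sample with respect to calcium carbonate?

69.71 %

n(HCl) added = 0.04945 × 0.6483 = 0.03206 mol
n(NaOH) used in back-titration = 0.03571 × 0.5373 = 0.01919 mol
n(HCl) left over = 0.01919 mol (1:1 ratio)
n(HCl) consumed by analyte = 0.03206 − 0.01919 = 0.01287 mol
From the 1:2 ratio, n(CaCO3) = 1/2 × 0.01287 = 6.436 × 10^-3 mol
mass of CaCO3 = 6.436 × 10^-3 × 100.09 = 0.6442 g
% CaCO3 = 0.6442 / 0.9241 × 100 = 69.71 %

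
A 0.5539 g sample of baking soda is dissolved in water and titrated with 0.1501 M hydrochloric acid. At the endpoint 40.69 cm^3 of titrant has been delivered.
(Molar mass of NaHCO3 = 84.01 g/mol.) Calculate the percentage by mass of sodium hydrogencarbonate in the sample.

NaHCO3 + HCl → NaCl + H2O + CO2
n(HCl) = 0.04069 L × 0.1501 mol/L = 6.108 × 10^-3 mol
n(NaHCO3) = 6.108 × 10^-3 mol (1:1 ratio)
mass of NaHCO3 = 6.108 × 10^-3 × 84.01 g/mol = 0.5131 g
% NaHCO3 = 0.5131 / 0.5539 × 100 = 92.63 %

92.63 %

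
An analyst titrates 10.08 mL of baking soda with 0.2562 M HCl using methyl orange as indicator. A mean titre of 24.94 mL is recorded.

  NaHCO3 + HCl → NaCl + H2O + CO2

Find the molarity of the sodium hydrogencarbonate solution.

n(HCl) = 0.02494 L × 0.2562 mol/L = 6.390 × 10^-3 mol
n(NaHCO3) = 6.390 × 10^-3 mol (1:1 mole ratio)
[NaHCO3] = 6.390 × 10^-3 mol / 0.01008 L = 0.6339 mol/L

0.6339 M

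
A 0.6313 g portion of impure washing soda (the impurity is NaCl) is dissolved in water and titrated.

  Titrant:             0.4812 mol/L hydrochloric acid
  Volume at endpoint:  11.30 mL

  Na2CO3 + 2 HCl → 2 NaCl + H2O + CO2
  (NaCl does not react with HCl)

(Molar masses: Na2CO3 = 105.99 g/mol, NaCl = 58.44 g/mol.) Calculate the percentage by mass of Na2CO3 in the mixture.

45.65 %

n(HCl) = 0.01130 × 0.4812 = 5.438 × 10^-3 mol
Let x = n(Na2CO3), y = n(NaCl).
Titrant: 2x = 5.438 × 10^-3;  mass: 105.99x + 58.44y = 0.6313
Solving, x = 2.719 × 10^-3 mol, y = 5.872 × 10^-3 mol
mass of Na2CO3 = 2.719 × 10^-3 × 105.99 = 0.2882 g
% Na2CO3 = 0.2882 / 0.6313 × 100 = 45.65 %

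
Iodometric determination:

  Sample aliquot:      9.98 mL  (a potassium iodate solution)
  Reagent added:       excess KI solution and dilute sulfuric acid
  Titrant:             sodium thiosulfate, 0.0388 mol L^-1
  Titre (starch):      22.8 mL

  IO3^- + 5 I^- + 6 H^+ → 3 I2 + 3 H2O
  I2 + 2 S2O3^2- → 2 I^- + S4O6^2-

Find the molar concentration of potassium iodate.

0.0148 mol/L

n(S2O3^2-) = 0.0228 × 0.0388 = 8.85 × 10^-4 mol
n(I2) = n(S2O3^2-)/2 = 4.42 × 10^-4 mol
From the 1:3 ratio, n(IO3^-) in the aliquot = 1/3 × 4.42 × 10^-4 = 1.47 × 10^-4 mol
[IO3^-] = 1.47 × 10^-4 / 0.00998 = 0.0148 mol/L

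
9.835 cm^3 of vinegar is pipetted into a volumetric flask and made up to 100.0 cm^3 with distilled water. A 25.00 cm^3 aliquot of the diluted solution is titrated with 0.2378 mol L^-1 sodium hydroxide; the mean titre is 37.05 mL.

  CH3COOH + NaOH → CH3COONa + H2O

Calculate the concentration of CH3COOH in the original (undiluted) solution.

n(NaOH) = 0.03705 × 0.2378 = 8.810 × 10^-3 mol
n(CH3COOH) in the aliquot = 8.810 × 10^-3 mol (1:1 ratio)
[CH3COOH]_dilute = 8.810 × 10^-3 / 0.02500 = 0.3524 mol/L
Dilution factor = 100.0 / 9.835 = 10.17
[CH3COOH]_stock = 0.3524 × 10.17 = 3.583 mol/L

3.583 mol/L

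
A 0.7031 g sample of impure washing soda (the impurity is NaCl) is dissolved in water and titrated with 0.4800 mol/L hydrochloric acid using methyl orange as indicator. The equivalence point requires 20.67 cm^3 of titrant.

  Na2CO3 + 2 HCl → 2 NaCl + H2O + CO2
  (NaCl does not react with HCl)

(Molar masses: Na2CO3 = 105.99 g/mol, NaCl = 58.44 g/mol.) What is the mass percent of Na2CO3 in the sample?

74.78 %

n(HCl) = 0.02067 × 0.4800 = 9.922 × 10^-3 mol
Let x = n(Na2CO3), y = n(NaCl).
Titrant: 2x = 9.922 × 10^-3;  mass: 105.99x + 58.44y = 0.7031
Solving, x = 4.961 × 10^-3 mol, y = 3.034 × 10^-3 mol
mass of Na2CO3 = 4.961 × 10^-3 × 105.99 = 0.5258 g
% Na2CO3 = 0.5258 / 0.7031 × 100 = 74.78 %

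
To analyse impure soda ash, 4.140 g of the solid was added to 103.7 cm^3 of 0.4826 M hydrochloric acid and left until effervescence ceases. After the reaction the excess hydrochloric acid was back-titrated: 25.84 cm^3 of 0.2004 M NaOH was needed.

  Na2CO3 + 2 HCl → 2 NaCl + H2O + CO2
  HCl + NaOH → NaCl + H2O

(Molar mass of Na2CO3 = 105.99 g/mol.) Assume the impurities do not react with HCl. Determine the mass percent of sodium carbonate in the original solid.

n(HCl) added = 0.1037 × 0.4826 = 0.05005 mol
n(NaOH) used in back-titration = 0.02584 × 0.2004 = 5.178 × 10^-3 mol
n(HCl) left over = 5.178 × 10^-3 mol (1:1 ratio)
n(HCl) consumed by analyte = 0.05005 − 5.178 × 10^-3 = 0.04487 mol
From the 1:2 ratio, n(Na2CO3) = 1/2 × 0.04487 = 0.02243 mol
mass of Na2CO3 = 0.02243 × 105.99 = 2.378 g
% Na2CO3 = 2.378 / 4.140 × 100 = 57.43 %

57.43 %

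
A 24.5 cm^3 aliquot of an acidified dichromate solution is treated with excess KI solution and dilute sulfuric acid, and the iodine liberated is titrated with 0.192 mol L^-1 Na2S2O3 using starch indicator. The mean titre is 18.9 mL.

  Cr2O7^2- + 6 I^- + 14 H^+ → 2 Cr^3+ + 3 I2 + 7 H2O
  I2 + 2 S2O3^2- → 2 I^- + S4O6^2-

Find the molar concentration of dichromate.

n(S2O3^2-) = 0.0189 × 0.192 = 3.63 × 10^-3 mol
n(I2) = n(S2O3^2-)/2 = 1.81 × 10^-3 mol
From the 1:3 ratio, n(Cr2O7^2-) in the aliquot = 1/3 × 1.81 × 10^-3 = 6.05 × 10^-4 mol
[Cr2O7^2-] = 6.05 × 10^-4 / 0.0245 = 0.0247 mol/L

0.0247 mol/L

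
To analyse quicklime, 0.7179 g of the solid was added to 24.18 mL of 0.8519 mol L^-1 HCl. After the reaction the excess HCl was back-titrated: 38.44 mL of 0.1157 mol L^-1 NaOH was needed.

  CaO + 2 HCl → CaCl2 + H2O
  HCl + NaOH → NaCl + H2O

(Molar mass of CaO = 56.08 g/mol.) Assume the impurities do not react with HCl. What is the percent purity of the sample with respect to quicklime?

63.08 %

n(HCl) added = 0.02418 × 0.8519 = 0.02060 mol
n(NaOH) used in back-titration = 0.03844 × 0.1157 = 4.448 × 10^-3 mol
n(HCl) left over = 4.448 × 10^-3 mol (1:1 ratio)
n(HCl) consumed by analyte = 0.02060 − 4.448 × 10^-3 = 0.01615 mol
From the 1:2 ratio, n(CaO) = 1/2 × 0.01615 = 8.076 × 10^-3 mol
mass of CaO = 8.076 × 10^-3 × 56.08 = 0.4529 g
% CaO = 0.4529 / 0.7179 × 100 = 63.08 %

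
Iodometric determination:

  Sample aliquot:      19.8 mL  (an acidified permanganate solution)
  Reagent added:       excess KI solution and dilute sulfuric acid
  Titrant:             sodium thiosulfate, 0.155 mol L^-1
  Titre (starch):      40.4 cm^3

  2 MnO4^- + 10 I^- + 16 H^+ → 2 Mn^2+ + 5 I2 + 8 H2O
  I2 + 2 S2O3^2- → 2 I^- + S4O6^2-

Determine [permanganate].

0.0633 mol/L

n(S2O3^2-) = 0.0404 × 0.155 = 6.26 × 10^-3 mol
n(I2) = n(S2O3^2-)/2 = 3.13 × 10^-3 mol
From the 2:5 ratio, n(MnO4^-) in the aliquot = 2/5 × 3.13 × 10^-3 = 1.25 × 10^-3 mol
[MnO4^-] = 1.25 × 10^-3 / 0.0198 = 0.0633 mol/L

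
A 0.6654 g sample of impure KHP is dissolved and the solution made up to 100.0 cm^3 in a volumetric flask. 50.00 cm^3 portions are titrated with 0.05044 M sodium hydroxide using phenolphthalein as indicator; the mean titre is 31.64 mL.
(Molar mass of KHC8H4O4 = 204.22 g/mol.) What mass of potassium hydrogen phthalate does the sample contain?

KHC8H4O4 + NaOH → KNaC8H4O4 + H2O
n(NaOH) per titration = 0.03164 × 0.05044 = 1.596 × 10^-3 mol
n(KHC8H4O4) in each aliquot = 1.596 × 10^-3 mol (1:1 ratio)
n(KHC8H4O4) in the whole flask = 1.596 × 10^-3 × 100.0/50.00 = 3.192 × 10^-3 mol
mass of KHC8H4O4 = 3.192 × 10^-3 × 204.22 = 0.6518 g

0.6518 g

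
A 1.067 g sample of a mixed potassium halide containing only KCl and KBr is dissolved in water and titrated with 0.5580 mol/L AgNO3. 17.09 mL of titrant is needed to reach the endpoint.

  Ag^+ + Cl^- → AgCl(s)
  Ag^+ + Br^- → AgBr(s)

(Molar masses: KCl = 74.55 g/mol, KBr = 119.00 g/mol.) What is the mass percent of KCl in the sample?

n(AgNO3) = 0.01709 × 0.5580 = 9.536 × 10^-3 mol
Let x = n(KCl), y = n(KBr).
Titrant: 1x + 1y = 9.536 × 10^-3;  mass: 74.55x + 119.00y = 1.067
Solving, x = 1.526 × 10^-3 mol, y = 8.011 × 10^-3 mol
mass of KCl = 1.526 × 10^-3 × 74.55 = 0.1137 g
% KCl = 0.1137 / 1.067 × 100 = 10.66 %

10.66 %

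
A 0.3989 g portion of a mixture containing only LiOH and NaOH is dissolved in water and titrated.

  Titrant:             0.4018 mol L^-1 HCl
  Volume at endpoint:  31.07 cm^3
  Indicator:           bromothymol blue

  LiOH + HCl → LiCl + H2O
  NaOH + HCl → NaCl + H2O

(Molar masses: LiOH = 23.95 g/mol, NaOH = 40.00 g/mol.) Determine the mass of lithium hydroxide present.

0.1499 g

n(HCl) = 0.03107 × 0.4018 = 0.01248 mol
Let x = n(LiOH), y = n(NaOH).
Titrant: 1x + 1y = 0.01248;  mass: 23.95x + 40.00y = 0.3989
Solving, x = 6.259 × 10^-3 mol, y = 6.225 × 10^-3 mol
mass of LiOH = 6.259 × 10^-3 × 23.95 = 0.1499 g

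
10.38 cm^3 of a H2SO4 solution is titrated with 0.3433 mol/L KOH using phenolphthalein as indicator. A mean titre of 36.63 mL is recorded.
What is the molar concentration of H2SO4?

0.6057 mol/L

H2SO4 + 2 KOH → K2SO4 + 2 H2O
n(KOH) = 0.03663 L × 0.3433 mol/L = 0.01258 mol
From the 1:2 mole ratio, n(H2SO4) = 1/2 × 0.01258 = 6.288 × 10^-3 mol
[H2SO4] = 6.288 × 10^-3 mol / 0.01038 L = 0.6057 mol/L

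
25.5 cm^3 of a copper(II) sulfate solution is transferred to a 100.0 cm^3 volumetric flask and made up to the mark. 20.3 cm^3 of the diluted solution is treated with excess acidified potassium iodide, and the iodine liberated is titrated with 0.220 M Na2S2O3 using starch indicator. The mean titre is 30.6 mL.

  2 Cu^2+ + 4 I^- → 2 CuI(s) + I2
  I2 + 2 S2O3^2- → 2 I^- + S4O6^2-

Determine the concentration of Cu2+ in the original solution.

n(S2O3^2-) = 0.0306 × 0.220 = 6.73 × 10^-3 mol
n(I2) = n(S2O3^2-)/2 = 3.37 × 10^-3 mol
From the 2:1 ratio, n(Cu2+) in the aliquot = 2/1 × 3.37 × 10^-3 = 6.73 × 10^-3 mol
[Cu2+]_dilute = 6.73 × 10^-3 / 0.0203 = 0.332 mol/L
[Cu2+]_original = 0.332 × 100.0/25.5 = 1.30 mol/L

1.30 M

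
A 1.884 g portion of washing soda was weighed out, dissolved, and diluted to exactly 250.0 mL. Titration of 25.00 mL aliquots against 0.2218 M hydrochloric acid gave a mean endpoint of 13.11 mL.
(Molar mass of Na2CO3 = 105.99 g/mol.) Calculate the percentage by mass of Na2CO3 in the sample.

Na2CO3 + 2 HCl → 2 NaCl + H2O + CO2
n(HCl) per titration = 0.01311 × 0.2218 = 2.908 × 10^-3 mol
From the 1:2 ratio, n(Na2CO3) in each aliquot = 1/2 × 2.908 × 10^-3 = 1.454 × 10^-3 mol
n(Na2CO3) in the whole flask = 1.454 × 10^-3 × 250.0/25.00 = 0.01454 mol
mass of Na2CO3 = 0.01454 × 105.99 = 1.541 g
% Na2CO3 = 1.541 / 1.884 × 100 = 81.79 %

81.79 %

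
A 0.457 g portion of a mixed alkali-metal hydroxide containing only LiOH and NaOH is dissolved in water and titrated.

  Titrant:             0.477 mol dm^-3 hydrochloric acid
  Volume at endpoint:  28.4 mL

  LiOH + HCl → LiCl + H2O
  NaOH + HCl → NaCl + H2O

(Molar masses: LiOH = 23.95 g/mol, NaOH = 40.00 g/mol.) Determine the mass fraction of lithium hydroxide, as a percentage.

n(HCl) = 0.0284 × 0.477 = 0.0135 mol
Let x = n(LiOH), y = n(NaOH).
Titrant: 1x + 1y = 0.0135;  mass: 23.95x + 40.00y = 0.457
Solving, x = 5.29 × 10^-3 mol, y = 8.26 × 10^-3 mol
mass of LiOH = 5.29 × 10^-3 × 23.95 = 0.127 g
% LiOH = 0.127 / 0.457 × 100 = 27.7 %

27.7 %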